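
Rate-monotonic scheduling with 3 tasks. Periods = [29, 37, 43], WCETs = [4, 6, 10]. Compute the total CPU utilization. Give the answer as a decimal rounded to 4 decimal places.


Compute individual utilizations (exact fractions):
  Task 1: C/T = 4/29 (approx. 0.1379)
  Task 2: C/T = 6/37 (approx. 0.1622)
  Task 3: C/T = 10/43 (approx. 0.2326)
Total utilization U = 4/29 + 6/37 + 10/43 = 24576/46139
Rounded to 4 decimal places: U = 0.5327
RM (Liu & Layland) bound for 3 tasks = 0.779763; compare with U = 24576/46139 (approx. 0.532651)
U <= bound, so schedulable by RM sufficient condition.

0.5327


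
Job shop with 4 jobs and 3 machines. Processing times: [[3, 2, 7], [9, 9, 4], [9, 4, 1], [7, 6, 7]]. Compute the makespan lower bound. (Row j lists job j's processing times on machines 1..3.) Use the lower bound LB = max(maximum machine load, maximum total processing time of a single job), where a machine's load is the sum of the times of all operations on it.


Machine loads:
  Machine 1: 3 + 9 + 9 + 7 = 28
  Machine 2: 2 + 9 + 4 + 6 = 21
  Machine 3: 7 + 4 + 1 + 7 = 19
Max machine load = 28
Job totals:
  Job 1: 12
  Job 2: 22
  Job 3: 14
  Job 4: 20
Max job total = 22
Lower bound = max(28, 22) = 28

28


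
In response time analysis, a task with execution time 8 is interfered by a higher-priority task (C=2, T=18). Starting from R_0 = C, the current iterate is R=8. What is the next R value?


R_next = C + ceil(R_prev / T_hp) * C_hp
ceil(8 / 18) = ceil(0.4444) = 1
Interference = 1 * 2 = 2
R_next = 8 + 2 = 10

10


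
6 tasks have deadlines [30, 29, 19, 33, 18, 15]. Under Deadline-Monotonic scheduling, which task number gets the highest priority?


Sort tasks by relative deadline (ascending):
  Task 6: deadline = 15
  Task 5: deadline = 18
  Task 3: deadline = 19
  Task 2: deadline = 29
  Task 1: deadline = 30
  Task 4: deadline = 33
Priority order (highest first): [6, 5, 3, 2, 1, 4]
Highest priority task = 6

6


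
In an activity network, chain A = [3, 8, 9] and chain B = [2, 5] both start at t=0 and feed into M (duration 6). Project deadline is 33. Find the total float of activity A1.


Forward pass: ES(A1) = sum of predecessors on chain A = 0
EF = ES + duration = 0 + 3 = 3
Backward pass: LF(M) = deadline = 33; LS(M) = 33 - 6 = 27
LF(A1) = LS(M) - sum(successors on chain A) = 27 - 17 = 10
LS = LF - duration = 10 - 3 = 7
Total float = LS - ES = 7 - 0 = 7

7


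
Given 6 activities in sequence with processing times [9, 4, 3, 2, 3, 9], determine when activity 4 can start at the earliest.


Activity 4 starts after activities 1 through 3 complete.
Predecessor durations: [9, 4, 3]
ES = 9 + 4 + 3 = 16

16


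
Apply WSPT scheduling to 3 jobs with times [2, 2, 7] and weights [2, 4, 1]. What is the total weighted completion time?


Compute p/w ratios and sort ascending (WSPT): [(2, 4), (2, 2), (7, 1)]
Compute weighted completion times:
  Job (p=2,w=4): C=2, w*C=4*2=8
  Job (p=2,w=2): C=4, w*C=2*4=8
  Job (p=7,w=1): C=11, w*C=1*11=11
Total weighted completion time = 27

27


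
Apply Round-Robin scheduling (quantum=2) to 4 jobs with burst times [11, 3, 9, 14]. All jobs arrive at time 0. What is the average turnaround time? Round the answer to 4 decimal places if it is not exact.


Time quantum = 2
Execution trace:
  J1 runs 2 units, time = 2
  J2 runs 2 units, time = 4
  J3 runs 2 units, time = 6
  J4 runs 2 units, time = 8
  J1 runs 2 units, time = 10
  J2 runs 1 units, time = 11
  J3 runs 2 units, time = 13
  J4 runs 2 units, time = 15
  J1 runs 2 units, time = 17
  J3 runs 2 units, time = 19
  J4 runs 2 units, time = 21
  J1 runs 2 units, time = 23
  J3 runs 2 units, time = 25
  J4 runs 2 units, time = 27
  J1 runs 2 units, time = 29
  J3 runs 1 units, time = 30
  J4 runs 2 units, time = 32
  J1 runs 1 units, time = 33
  J4 runs 2 units, time = 35
  J4 runs 2 units, time = 37
Finish times: [33, 11, 30, 37]
Average turnaround = 111/4 = 27.75

27.75


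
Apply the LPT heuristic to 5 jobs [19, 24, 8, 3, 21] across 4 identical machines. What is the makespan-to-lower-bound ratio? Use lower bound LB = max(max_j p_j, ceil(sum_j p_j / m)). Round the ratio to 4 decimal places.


LPT order: [24, 21, 19, 8, 3]
Machine loads after assignment: [24, 21, 19, 11]
LPT makespan = 24
Lower bound = max(max_job, ceil(total/4)) = max(24, 19) = 24
Ratio = 24 / 24 = 1.0

1.0


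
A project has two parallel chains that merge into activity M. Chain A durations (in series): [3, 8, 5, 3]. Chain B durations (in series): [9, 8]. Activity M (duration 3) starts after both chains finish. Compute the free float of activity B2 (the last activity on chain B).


ES(B2) = sum of predecessors on chain B = 9
EF(B2) = ES + duration = 9 + 8 = 17
Successor of B2 is M. ES(M) = max(sum(A), sum(B)) = max(19, 17) = 19
Free float = ES(successor) - EF(current) = 19 - 17 = 2

2


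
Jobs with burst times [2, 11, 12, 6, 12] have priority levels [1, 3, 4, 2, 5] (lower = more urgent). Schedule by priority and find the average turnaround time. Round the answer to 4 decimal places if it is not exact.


Sort by priority (ascending = highest first):
Order: [(1, 2), (2, 6), (3, 11), (4, 12), (5, 12)]
Completion times:
  Priority 1, burst=2, C=2
  Priority 2, burst=6, C=8
  Priority 3, burst=11, C=19
  Priority 4, burst=12, C=31
  Priority 5, burst=12, C=43
Average turnaround = 103/5 = 20.6

20.6


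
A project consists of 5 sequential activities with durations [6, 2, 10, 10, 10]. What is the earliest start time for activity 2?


Activity 2 starts after activities 1 through 1 complete.
Predecessor durations: [6]
ES = 6 = 6

6


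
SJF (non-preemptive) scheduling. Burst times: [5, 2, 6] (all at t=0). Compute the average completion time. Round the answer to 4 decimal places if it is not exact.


SJF order (ascending): [2, 5, 6]
Completion times:
  Job 1: burst=2, C=2
  Job 2: burst=5, C=7
  Job 3: burst=6, C=13
Average completion = 22/3 = 7.3333

7.3333


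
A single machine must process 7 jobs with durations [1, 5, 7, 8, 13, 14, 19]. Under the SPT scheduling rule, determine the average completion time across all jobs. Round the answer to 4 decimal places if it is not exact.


Sort jobs by processing time (SPT order): [1, 5, 7, 8, 13, 14, 19]
Compute completion times sequentially:
  Job 1: processing = 1, completes at 1
  Job 2: processing = 5, completes at 6
  Job 3: processing = 7, completes at 13
  Job 4: processing = 8, completes at 21
  Job 5: processing = 13, completes at 34
  Job 6: processing = 14, completes at 48
  Job 7: processing = 19, completes at 67
Sum of completion times = 190
Average completion time = 190/7 = 27.1429

27.1429


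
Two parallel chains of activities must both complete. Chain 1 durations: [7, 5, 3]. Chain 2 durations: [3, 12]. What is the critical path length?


Path A total = 7 + 5 + 3 = 15
Path B total = 3 + 12 = 15
Critical path = longest path = max(15, 15) = 15

15


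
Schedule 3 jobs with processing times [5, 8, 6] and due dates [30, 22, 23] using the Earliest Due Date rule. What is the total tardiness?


Sort by due date (EDD order): [(8, 22), (6, 23), (5, 30)]
Compute completion times and tardiness:
  Job 1: p=8, d=22, C=8, tardiness=max(0,8-22)=0
  Job 2: p=6, d=23, C=14, tardiness=max(0,14-23)=0
  Job 3: p=5, d=30, C=19, tardiness=max(0,19-30)=0
Total tardiness = 0

0


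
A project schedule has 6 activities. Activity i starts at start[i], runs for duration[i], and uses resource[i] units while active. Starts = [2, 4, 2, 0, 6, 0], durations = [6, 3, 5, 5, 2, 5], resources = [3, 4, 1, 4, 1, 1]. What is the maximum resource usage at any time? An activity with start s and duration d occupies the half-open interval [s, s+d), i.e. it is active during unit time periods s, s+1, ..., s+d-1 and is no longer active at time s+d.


Each activity i is active on [start_i, start_i + duration_i).
Compute total resource usage per time slot:
  t=0: active resources = [4, 1], total = 5
  t=1: active resources = [4, 1], total = 5
  t=2: active resources = [3, 1, 4, 1], total = 9
  t=3: active resources = [3, 1, 4, 1], total = 9
  t=4: active resources = [3, 4, 1, 4, 1], total = 13
  t=5: active resources = [3, 4, 1], total = 8
  t=6: active resources = [3, 4, 1, 1], total = 9
  t=7: active resources = [3, 1], total = 4
Peak resource demand = 13

13


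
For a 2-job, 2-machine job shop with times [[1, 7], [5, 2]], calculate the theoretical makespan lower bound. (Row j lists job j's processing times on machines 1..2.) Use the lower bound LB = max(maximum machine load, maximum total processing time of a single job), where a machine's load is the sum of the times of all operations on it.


Machine loads:
  Machine 1: 1 + 5 = 6
  Machine 2: 7 + 2 = 9
Max machine load = 9
Job totals:
  Job 1: 8
  Job 2: 7
Max job total = 8
Lower bound = max(9, 8) = 9

9


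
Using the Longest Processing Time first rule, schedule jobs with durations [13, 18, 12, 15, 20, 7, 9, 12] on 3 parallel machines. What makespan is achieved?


Sort jobs in decreasing order (LPT): [20, 18, 15, 13, 12, 12, 9, 7]
Assign each job to the least loaded machine:
  Machine 1: jobs [20, 12], load = 32
  Machine 2: jobs [18, 12, 7], load = 37
  Machine 3: jobs [15, 13, 9], load = 37
Makespan = max load = 37

37


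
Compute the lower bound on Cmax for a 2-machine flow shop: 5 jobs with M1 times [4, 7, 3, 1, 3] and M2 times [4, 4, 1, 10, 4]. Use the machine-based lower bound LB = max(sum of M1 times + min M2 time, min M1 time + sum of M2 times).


LB1 = sum(M1 times) + min(M2 times) = 18 + 1 = 19
LB2 = min(M1 times) + sum(M2 times) = 1 + 23 = 24
Lower bound = max(LB1, LB2) = max(19, 24) = 24

24


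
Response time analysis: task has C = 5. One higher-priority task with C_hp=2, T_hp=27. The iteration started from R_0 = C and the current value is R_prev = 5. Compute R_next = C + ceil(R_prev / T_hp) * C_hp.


R_next = C + ceil(R_prev / T_hp) * C_hp
ceil(5 / 27) = ceil(0.1852) = 1
Interference = 1 * 2 = 2
R_next = 5 + 2 = 7

7


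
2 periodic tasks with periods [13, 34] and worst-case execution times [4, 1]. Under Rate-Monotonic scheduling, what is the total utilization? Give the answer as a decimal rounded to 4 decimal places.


Compute individual utilizations (exact fractions):
  Task 1: C/T = 4/13 (approx. 0.3077)
  Task 2: C/T = 1/34 (approx. 0.0294)
Total utilization U = 4/13 + 1/34 = 149/442
Rounded to 4 decimal places: U = 0.3371
RM (Liu & Layland) bound for 2 tasks = 0.828427; compare with U = 149/442 (approx. 0.337104)
U <= bound, so schedulable by RM sufficient condition.

0.3371


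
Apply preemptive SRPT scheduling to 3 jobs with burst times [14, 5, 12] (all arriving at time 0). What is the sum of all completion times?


Since all jobs arrive at t=0, SRPT equals SPT ordering.
SPT order: [5, 12, 14]
Completion times:
  Job 1: p=5, C=5
  Job 2: p=12, C=17
  Job 3: p=14, C=31
Total completion time = 5 + 17 + 31 = 53

53


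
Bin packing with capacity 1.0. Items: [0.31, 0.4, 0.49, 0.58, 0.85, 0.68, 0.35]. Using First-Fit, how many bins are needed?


Place items sequentially using First-Fit:
  Item 0.31 -> new Bin 1
  Item 0.4 -> Bin 1 (now 0.71)
  Item 0.49 -> new Bin 2
  Item 0.58 -> new Bin 3
  Item 0.85 -> new Bin 4
  Item 0.68 -> new Bin 5
  Item 0.35 -> Bin 2 (now 0.84)
Total bins used = 5

5


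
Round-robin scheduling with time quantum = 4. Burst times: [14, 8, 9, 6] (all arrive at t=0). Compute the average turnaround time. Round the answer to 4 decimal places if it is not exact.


Time quantum = 4
Execution trace:
  J1 runs 4 units, time = 4
  J2 runs 4 units, time = 8
  J3 runs 4 units, time = 12
  J4 runs 4 units, time = 16
  J1 runs 4 units, time = 20
  J2 runs 4 units, time = 24
  J3 runs 4 units, time = 28
  J4 runs 2 units, time = 30
  J1 runs 4 units, time = 34
  J3 runs 1 units, time = 35
  J1 runs 2 units, time = 37
Finish times: [37, 24, 35, 30]
Average turnaround = 126/4 = 31.5

31.5


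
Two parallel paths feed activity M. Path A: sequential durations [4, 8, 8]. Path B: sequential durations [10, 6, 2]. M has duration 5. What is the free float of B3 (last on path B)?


ES(B3) = sum of predecessors on chain B = 16
EF(B3) = ES + duration = 16 + 2 = 18
Successor of B3 is M. ES(M) = max(sum(A), sum(B)) = max(20, 18) = 20
Free float = ES(successor) - EF(current) = 20 - 18 = 2

2


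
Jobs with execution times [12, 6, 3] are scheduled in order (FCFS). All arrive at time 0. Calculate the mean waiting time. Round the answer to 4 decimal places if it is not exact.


FCFS order (as given): [12, 6, 3]
Waiting times:
  Job 1: wait = 0
  Job 2: wait = 12
  Job 3: wait = 18
Sum of waiting times = 30
Average waiting time = 30/3 = 10.0

10.0


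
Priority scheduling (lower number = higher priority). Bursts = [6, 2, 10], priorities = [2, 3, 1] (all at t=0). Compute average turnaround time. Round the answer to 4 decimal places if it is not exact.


Sort by priority (ascending = highest first):
Order: [(1, 10), (2, 6), (3, 2)]
Completion times:
  Priority 1, burst=10, C=10
  Priority 2, burst=6, C=16
  Priority 3, burst=2, C=18
Average turnaround = 44/3 = 14.6667

14.6667


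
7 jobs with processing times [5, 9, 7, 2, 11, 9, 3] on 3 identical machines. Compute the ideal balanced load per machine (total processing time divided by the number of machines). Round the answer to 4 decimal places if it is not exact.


Total processing time = 5 + 9 + 7 + 2 + 11 + 9 + 3 = 46
Number of machines = 3
Ideal balanced load = 46 / 3 = 15.3333

15.3333


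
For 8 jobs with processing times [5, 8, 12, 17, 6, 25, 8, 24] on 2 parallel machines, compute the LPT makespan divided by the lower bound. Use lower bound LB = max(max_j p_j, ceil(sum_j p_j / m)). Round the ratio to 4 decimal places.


LPT order: [25, 24, 17, 12, 8, 8, 6, 5]
Machine loads after assignment: [51, 54]
LPT makespan = 54
Lower bound = max(max_job, ceil(total/2)) = max(25, 53) = 53
Ratio = 54 / 53 = 1.0189

1.0189


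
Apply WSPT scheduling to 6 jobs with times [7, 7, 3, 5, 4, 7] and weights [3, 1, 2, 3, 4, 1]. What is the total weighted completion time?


Compute p/w ratios and sort ascending (WSPT): [(4, 4), (3, 2), (5, 3), (7, 3), (7, 1), (7, 1)]
Compute weighted completion times:
  Job (p=4,w=4): C=4, w*C=4*4=16
  Job (p=3,w=2): C=7, w*C=2*7=14
  Job (p=5,w=3): C=12, w*C=3*12=36
  Job (p=7,w=3): C=19, w*C=3*19=57
  Job (p=7,w=1): C=26, w*C=1*26=26
  Job (p=7,w=1): C=33, w*C=1*33=33
Total weighted completion time = 182

182


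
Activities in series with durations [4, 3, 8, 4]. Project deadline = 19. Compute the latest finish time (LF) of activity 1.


LF(activity 1) = deadline - sum of successor durations
Successors: activities 2 through 4 with durations [3, 8, 4]
Sum of successor durations = 15
LF = 19 - 15 = 4

4


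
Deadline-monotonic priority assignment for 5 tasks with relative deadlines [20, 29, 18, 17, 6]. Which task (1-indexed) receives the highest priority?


Sort tasks by relative deadline (ascending):
  Task 5: deadline = 6
  Task 4: deadline = 17
  Task 3: deadline = 18
  Task 1: deadline = 20
  Task 2: deadline = 29
Priority order (highest first): [5, 4, 3, 1, 2]
Highest priority task = 5

5


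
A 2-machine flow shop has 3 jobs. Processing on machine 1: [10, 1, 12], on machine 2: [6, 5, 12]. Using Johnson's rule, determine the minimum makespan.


Apply Johnson's rule:
  Group 1 (a <= b): [(2, 1, 5), (3, 12, 12)]
  Group 2 (a > b): [(1, 10, 6)]
Optimal job order: [2, 3, 1]
Schedule:
  Job 2: M1 done at 1, M2 done at 6
  Job 3: M1 done at 13, M2 done at 25
  Job 1: M1 done at 23, M2 done at 31
Makespan = 31

31


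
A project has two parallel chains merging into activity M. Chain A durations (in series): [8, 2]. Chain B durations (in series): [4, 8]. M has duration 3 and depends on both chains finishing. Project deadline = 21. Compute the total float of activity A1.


Forward pass: ES(A1) = sum of predecessors on chain A = 0
EF = ES + duration = 0 + 8 = 8
Backward pass: LF(M) = deadline = 21; LS(M) = 21 - 3 = 18
LF(A1) = LS(M) - sum(successors on chain A) = 18 - 2 = 16
LS = LF - duration = 16 - 8 = 8
Total float = LS - ES = 8 - 0 = 8

8


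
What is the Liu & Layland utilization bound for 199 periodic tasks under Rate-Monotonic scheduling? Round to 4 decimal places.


Compute 2^(1/199) = 1.0034892249
Subtract 1: 1.0034892249 - 1 = 0.0034892249
Multiply by n: 199 * 0.0034892249 = 0.6943557551
Round to 4 dp: 0.6944

0.6944


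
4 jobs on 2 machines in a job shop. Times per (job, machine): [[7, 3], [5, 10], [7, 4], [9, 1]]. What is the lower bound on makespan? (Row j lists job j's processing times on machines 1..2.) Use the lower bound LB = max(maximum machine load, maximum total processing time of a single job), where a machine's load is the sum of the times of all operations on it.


Machine loads:
  Machine 1: 7 + 5 + 7 + 9 = 28
  Machine 2: 3 + 10 + 4 + 1 = 18
Max machine load = 28
Job totals:
  Job 1: 10
  Job 2: 15
  Job 3: 11
  Job 4: 10
Max job total = 15
Lower bound = max(28, 15) = 28

28


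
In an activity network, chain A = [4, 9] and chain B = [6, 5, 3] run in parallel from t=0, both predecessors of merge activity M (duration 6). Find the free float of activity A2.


ES(A2) = sum of predecessors on chain A = 4
EF(A2) = ES + duration = 4 + 9 = 13
Successor of A2 is M. ES(M) = max(sum(A), sum(B)) = max(13, 14) = 14
Free float = ES(successor) - EF(current) = 14 - 13 = 1

1


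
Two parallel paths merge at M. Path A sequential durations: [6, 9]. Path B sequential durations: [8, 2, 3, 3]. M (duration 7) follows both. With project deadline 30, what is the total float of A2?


Forward pass: ES(A2) = sum of predecessors on chain A = 6
EF = ES + duration = 6 + 9 = 15
Backward pass: LF(M) = deadline = 30; LS(M) = 30 - 7 = 23
LF(A2) = LS(M) - sum(successors on chain A) = 23 - 0 = 23
LS = LF - duration = 23 - 9 = 14
Total float = LS - ES = 14 - 6 = 8

8


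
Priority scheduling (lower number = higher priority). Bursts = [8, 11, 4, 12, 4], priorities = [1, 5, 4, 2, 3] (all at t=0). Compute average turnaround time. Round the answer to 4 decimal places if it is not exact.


Sort by priority (ascending = highest first):
Order: [(1, 8), (2, 12), (3, 4), (4, 4), (5, 11)]
Completion times:
  Priority 1, burst=8, C=8
  Priority 2, burst=12, C=20
  Priority 3, burst=4, C=24
  Priority 4, burst=4, C=28
  Priority 5, burst=11, C=39
Average turnaround = 119/5 = 23.8

23.8


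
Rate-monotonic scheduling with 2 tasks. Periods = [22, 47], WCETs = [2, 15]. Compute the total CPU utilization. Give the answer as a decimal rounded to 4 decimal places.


Compute individual utilizations (exact fractions):
  Task 1: C/T = 2/22 = 1/11 (approx. 0.0909)
  Task 2: C/T = 15/47 (approx. 0.3191)
Total utilization U = 1/11 + 15/47 = 212/517
Rounded to 4 decimal places: U = 0.4101
RM (Liu & Layland) bound for 2 tasks = 0.828427; compare with U = 212/517 (approx. 0.410058)
U <= bound, so schedulable by RM sufficient condition.

0.4101


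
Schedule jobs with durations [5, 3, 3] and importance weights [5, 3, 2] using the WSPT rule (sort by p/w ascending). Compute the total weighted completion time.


Compute p/w ratios and sort ascending (WSPT): [(5, 5), (3, 3), (3, 2)]
Compute weighted completion times:
  Job (p=5,w=5): C=5, w*C=5*5=25
  Job (p=3,w=3): C=8, w*C=3*8=24
  Job (p=3,w=2): C=11, w*C=2*11=22
Total weighted completion time = 71

71


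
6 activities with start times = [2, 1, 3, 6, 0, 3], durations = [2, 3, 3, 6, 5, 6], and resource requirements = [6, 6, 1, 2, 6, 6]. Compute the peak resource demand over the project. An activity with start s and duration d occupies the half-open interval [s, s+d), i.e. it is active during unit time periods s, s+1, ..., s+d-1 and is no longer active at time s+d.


Each activity i is active on [start_i, start_i + duration_i).
Compute total resource usage per time slot:
  t=0: active resources = [6], total = 6
  t=1: active resources = [6, 6], total = 12
  t=2: active resources = [6, 6, 6], total = 18
  t=3: active resources = [6, 6, 1, 6, 6], total = 25
  t=4: active resources = [1, 6, 6], total = 13
  t=5: active resources = [1, 6], total = 7
  t=6: active resources = [2, 6], total = 8
  t=7: active resources = [2, 6], total = 8
  t=8: active resources = [2, 6], total = 8
  t=9: active resources = [2], total = 2
  t=10: active resources = [2], total = 2
  t=11: active resources = [2], total = 2
Peak resource demand = 25

25


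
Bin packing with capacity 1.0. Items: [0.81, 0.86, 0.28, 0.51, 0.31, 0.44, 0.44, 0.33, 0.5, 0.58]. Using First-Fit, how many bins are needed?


Place items sequentially using First-Fit:
  Item 0.81 -> new Bin 1
  Item 0.86 -> new Bin 2
  Item 0.28 -> new Bin 3
  Item 0.51 -> Bin 3 (now 0.79)
  Item 0.31 -> new Bin 4
  Item 0.44 -> Bin 4 (now 0.75)
  Item 0.44 -> new Bin 5
  Item 0.33 -> Bin 5 (now 0.77)
  Item 0.5 -> new Bin 6
  Item 0.58 -> new Bin 7
Total bins used = 7

7


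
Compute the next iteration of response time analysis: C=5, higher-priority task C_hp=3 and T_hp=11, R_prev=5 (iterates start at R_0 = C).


R_next = C + ceil(R_prev / T_hp) * C_hp
ceil(5 / 11) = ceil(0.4545) = 1
Interference = 1 * 3 = 3
R_next = 5 + 3 = 8

8


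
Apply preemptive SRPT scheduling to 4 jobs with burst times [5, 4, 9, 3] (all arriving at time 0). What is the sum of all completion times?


Since all jobs arrive at t=0, SRPT equals SPT ordering.
SPT order: [3, 4, 5, 9]
Completion times:
  Job 1: p=3, C=3
  Job 2: p=4, C=7
  Job 3: p=5, C=12
  Job 4: p=9, C=21
Total completion time = 3 + 7 + 12 + 21 = 43

43


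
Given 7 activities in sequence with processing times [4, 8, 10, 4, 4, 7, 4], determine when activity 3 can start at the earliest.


Activity 3 starts after activities 1 through 2 complete.
Predecessor durations: [4, 8]
ES = 4 + 8 = 12

12


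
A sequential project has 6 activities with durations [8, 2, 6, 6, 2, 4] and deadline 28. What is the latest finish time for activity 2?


LF(activity 2) = deadline - sum of successor durations
Successors: activities 3 through 6 with durations [6, 6, 2, 4]
Sum of successor durations = 18
LF = 28 - 18 = 10

10


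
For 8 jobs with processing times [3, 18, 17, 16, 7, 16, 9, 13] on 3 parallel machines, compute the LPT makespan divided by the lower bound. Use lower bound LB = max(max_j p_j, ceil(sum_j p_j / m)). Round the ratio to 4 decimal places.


LPT order: [18, 17, 16, 16, 13, 9, 7, 3]
Machine loads after assignment: [34, 33, 32]
LPT makespan = 34
Lower bound = max(max_job, ceil(total/3)) = max(18, 33) = 33
Ratio = 34 / 33 = 1.0303

1.0303


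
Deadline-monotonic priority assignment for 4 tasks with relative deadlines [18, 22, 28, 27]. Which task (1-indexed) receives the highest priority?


Sort tasks by relative deadline (ascending):
  Task 1: deadline = 18
  Task 2: deadline = 22
  Task 4: deadline = 27
  Task 3: deadline = 28
Priority order (highest first): [1, 2, 4, 3]
Highest priority task = 1

1


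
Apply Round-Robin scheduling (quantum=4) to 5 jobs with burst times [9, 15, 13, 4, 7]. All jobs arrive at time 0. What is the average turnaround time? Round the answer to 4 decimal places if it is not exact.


Time quantum = 4
Execution trace:
  J1 runs 4 units, time = 4
  J2 runs 4 units, time = 8
  J3 runs 4 units, time = 12
  J4 runs 4 units, time = 16
  J5 runs 4 units, time = 20
  J1 runs 4 units, time = 24
  J2 runs 4 units, time = 28
  J3 runs 4 units, time = 32
  J5 runs 3 units, time = 35
  J1 runs 1 units, time = 36
  J2 runs 4 units, time = 40
  J3 runs 4 units, time = 44
  J2 runs 3 units, time = 47
  J3 runs 1 units, time = 48
Finish times: [36, 47, 48, 16, 35]
Average turnaround = 182/5 = 36.4

36.4


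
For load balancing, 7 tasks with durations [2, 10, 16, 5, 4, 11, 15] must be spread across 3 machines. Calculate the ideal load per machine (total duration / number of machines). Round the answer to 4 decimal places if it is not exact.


Total processing time = 2 + 10 + 16 + 5 + 4 + 11 + 15 = 63
Number of machines = 3
Ideal balanced load = 63 / 3 = 21.0

21.0


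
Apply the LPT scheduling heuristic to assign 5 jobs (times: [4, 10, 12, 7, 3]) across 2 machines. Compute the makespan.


Sort jobs in decreasing order (LPT): [12, 10, 7, 4, 3]
Assign each job to the least loaded machine:
  Machine 1: jobs [12, 4, 3], load = 19
  Machine 2: jobs [10, 7], load = 17
Makespan = max load = 19

19


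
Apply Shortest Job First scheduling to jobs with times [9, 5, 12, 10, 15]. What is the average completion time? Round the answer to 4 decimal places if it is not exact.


SJF order (ascending): [5, 9, 10, 12, 15]
Completion times:
  Job 1: burst=5, C=5
  Job 2: burst=9, C=14
  Job 3: burst=10, C=24
  Job 4: burst=12, C=36
  Job 5: burst=15, C=51
Average completion = 130/5 = 26.0

26.0


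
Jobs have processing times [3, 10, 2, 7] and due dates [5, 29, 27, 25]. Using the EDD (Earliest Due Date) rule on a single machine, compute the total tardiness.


Sort by due date (EDD order): [(3, 5), (7, 25), (2, 27), (10, 29)]
Compute completion times and tardiness:
  Job 1: p=3, d=5, C=3, tardiness=max(0,3-5)=0
  Job 2: p=7, d=25, C=10, tardiness=max(0,10-25)=0
  Job 3: p=2, d=27, C=12, tardiness=max(0,12-27)=0
  Job 4: p=10, d=29, C=22, tardiness=max(0,22-29)=0
Total tardiness = 0

0


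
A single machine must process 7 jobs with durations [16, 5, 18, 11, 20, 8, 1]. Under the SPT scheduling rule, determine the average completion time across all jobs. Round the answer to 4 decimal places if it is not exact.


Sort jobs by processing time (SPT order): [1, 5, 8, 11, 16, 18, 20]
Compute completion times sequentially:
  Job 1: processing = 1, completes at 1
  Job 2: processing = 5, completes at 6
  Job 3: processing = 8, completes at 14
  Job 4: processing = 11, completes at 25
  Job 5: processing = 16, completes at 41
  Job 6: processing = 18, completes at 59
  Job 7: processing = 20, completes at 79
Sum of completion times = 225
Average completion time = 225/7 = 32.1429

32.1429


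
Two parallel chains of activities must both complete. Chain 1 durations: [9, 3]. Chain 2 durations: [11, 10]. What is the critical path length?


Path A total = 9 + 3 = 12
Path B total = 11 + 10 = 21
Critical path = longest path = max(12, 21) = 21

21


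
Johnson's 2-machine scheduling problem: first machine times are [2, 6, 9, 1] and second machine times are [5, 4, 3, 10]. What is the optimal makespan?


Apply Johnson's rule:
  Group 1 (a <= b): [(4, 1, 10), (1, 2, 5)]
  Group 2 (a > b): [(2, 6, 4), (3, 9, 3)]
Optimal job order: [4, 1, 2, 3]
Schedule:
  Job 4: M1 done at 1, M2 done at 11
  Job 1: M1 done at 3, M2 done at 16
  Job 2: M1 done at 9, M2 done at 20
  Job 3: M1 done at 18, M2 done at 23
Makespan = 23

23


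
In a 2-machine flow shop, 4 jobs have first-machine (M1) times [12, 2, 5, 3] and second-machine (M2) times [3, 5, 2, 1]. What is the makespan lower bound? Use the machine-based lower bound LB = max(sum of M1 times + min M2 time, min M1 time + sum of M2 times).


LB1 = sum(M1 times) + min(M2 times) = 22 + 1 = 23
LB2 = min(M1 times) + sum(M2 times) = 2 + 11 = 13
Lower bound = max(LB1, LB2) = max(23, 13) = 23

23


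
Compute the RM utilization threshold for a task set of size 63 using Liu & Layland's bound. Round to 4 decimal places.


Compute 2^(1/63) = 1.0110630845
Subtract 1: 1.0110630845 - 1 = 0.0110630845
Multiply by n: 63 * 0.0110630845 = 0.6969743235
Round to 4 dp: 0.6970

0.6970


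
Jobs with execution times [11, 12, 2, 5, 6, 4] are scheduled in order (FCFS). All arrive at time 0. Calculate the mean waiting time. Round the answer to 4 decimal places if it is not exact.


FCFS order (as given): [11, 12, 2, 5, 6, 4]
Waiting times:
  Job 1: wait = 0
  Job 2: wait = 11
  Job 3: wait = 23
  Job 4: wait = 25
  Job 5: wait = 30
  Job 6: wait = 36
Sum of waiting times = 125
Average waiting time = 125/6 = 20.8333

20.8333


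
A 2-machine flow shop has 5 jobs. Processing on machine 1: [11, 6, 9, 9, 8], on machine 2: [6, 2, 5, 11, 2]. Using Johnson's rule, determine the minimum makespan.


Apply Johnson's rule:
  Group 1 (a <= b): [(4, 9, 11)]
  Group 2 (a > b): [(1, 11, 6), (3, 9, 5), (2, 6, 2), (5, 8, 2)]
Optimal job order: [4, 1, 3, 2, 5]
Schedule:
  Job 4: M1 done at 9, M2 done at 20
  Job 1: M1 done at 20, M2 done at 26
  Job 3: M1 done at 29, M2 done at 34
  Job 2: M1 done at 35, M2 done at 37
  Job 5: M1 done at 43, M2 done at 45
Makespan = 45

45


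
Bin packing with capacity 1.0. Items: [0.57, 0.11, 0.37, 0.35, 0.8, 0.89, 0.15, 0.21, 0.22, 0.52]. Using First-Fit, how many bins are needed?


Place items sequentially using First-Fit:
  Item 0.57 -> new Bin 1
  Item 0.11 -> Bin 1 (now 0.68)
  Item 0.37 -> new Bin 2
  Item 0.35 -> Bin 2 (now 0.72)
  Item 0.8 -> new Bin 3
  Item 0.89 -> new Bin 4
  Item 0.15 -> Bin 1 (now 0.83)
  Item 0.21 -> Bin 2 (now 0.93)
  Item 0.22 -> new Bin 5
  Item 0.52 -> Bin 5 (now 0.74)
Total bins used = 5

5


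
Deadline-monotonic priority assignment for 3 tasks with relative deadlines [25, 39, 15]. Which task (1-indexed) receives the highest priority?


Sort tasks by relative deadline (ascending):
  Task 3: deadline = 15
  Task 1: deadline = 25
  Task 2: deadline = 39
Priority order (highest first): [3, 1, 2]
Highest priority task = 3

3


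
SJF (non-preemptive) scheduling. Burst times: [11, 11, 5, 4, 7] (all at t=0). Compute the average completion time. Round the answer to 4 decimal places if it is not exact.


SJF order (ascending): [4, 5, 7, 11, 11]
Completion times:
  Job 1: burst=4, C=4
  Job 2: burst=5, C=9
  Job 3: burst=7, C=16
  Job 4: burst=11, C=27
  Job 5: burst=11, C=38
Average completion = 94/5 = 18.8

18.8


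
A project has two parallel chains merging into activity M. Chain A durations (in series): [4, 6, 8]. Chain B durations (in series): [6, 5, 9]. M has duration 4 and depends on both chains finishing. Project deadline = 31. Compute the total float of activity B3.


Forward pass: ES(B3) = sum of predecessors on chain B = 11
EF = ES + duration = 11 + 9 = 20
Backward pass: LF(M) = deadline = 31; LS(M) = 31 - 4 = 27
LF(B3) = LS(M) - sum(successors on chain B) = 27 - 0 = 27
LS = LF - duration = 27 - 9 = 18
Total float = LS - ES = 18 - 11 = 7

7


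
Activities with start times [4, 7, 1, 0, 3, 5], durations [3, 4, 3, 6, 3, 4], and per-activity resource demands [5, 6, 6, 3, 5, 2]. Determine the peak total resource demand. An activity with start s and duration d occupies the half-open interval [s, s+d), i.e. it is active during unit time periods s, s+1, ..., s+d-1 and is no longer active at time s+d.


Each activity i is active on [start_i, start_i + duration_i).
Compute total resource usage per time slot:
  t=0: active resources = [3], total = 3
  t=1: active resources = [6, 3], total = 9
  t=2: active resources = [6, 3], total = 9
  t=3: active resources = [6, 3, 5], total = 14
  t=4: active resources = [5, 3, 5], total = 13
  t=5: active resources = [5, 3, 5, 2], total = 15
  t=6: active resources = [5, 2], total = 7
  t=7: active resources = [6, 2], total = 8
  t=8: active resources = [6, 2], total = 8
  t=9: active resources = [6], total = 6
  t=10: active resources = [6], total = 6
Peak resource demand = 15

15


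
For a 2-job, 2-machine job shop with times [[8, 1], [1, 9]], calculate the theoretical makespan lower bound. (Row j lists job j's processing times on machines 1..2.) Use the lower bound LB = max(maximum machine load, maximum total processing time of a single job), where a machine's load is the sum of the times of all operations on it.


Machine loads:
  Machine 1: 8 + 1 = 9
  Machine 2: 1 + 9 = 10
Max machine load = 10
Job totals:
  Job 1: 9
  Job 2: 10
Max job total = 10
Lower bound = max(10, 10) = 10

10


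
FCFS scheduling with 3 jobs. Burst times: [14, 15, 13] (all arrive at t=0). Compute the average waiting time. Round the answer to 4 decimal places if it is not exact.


FCFS order (as given): [14, 15, 13]
Waiting times:
  Job 1: wait = 0
  Job 2: wait = 14
  Job 3: wait = 29
Sum of waiting times = 43
Average waiting time = 43/3 = 14.3333

14.3333


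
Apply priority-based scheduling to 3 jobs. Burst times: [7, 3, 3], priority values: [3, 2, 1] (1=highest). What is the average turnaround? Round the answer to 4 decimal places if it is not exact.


Sort by priority (ascending = highest first):
Order: [(1, 3), (2, 3), (3, 7)]
Completion times:
  Priority 1, burst=3, C=3
  Priority 2, burst=3, C=6
  Priority 3, burst=7, C=13
Average turnaround = 22/3 = 7.3333

7.3333


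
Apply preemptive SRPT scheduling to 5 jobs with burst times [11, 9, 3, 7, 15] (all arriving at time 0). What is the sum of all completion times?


Since all jobs arrive at t=0, SRPT equals SPT ordering.
SPT order: [3, 7, 9, 11, 15]
Completion times:
  Job 1: p=3, C=3
  Job 2: p=7, C=10
  Job 3: p=9, C=19
  Job 4: p=11, C=30
  Job 5: p=15, C=45
Total completion time = 3 + 10 + 19 + 30 + 45 = 107

107


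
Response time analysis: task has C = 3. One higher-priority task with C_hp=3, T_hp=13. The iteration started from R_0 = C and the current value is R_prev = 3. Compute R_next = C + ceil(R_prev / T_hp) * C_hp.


R_next = C + ceil(R_prev / T_hp) * C_hp
ceil(3 / 13) = ceil(0.2308) = 1
Interference = 1 * 3 = 3
R_next = 3 + 3 = 6

6


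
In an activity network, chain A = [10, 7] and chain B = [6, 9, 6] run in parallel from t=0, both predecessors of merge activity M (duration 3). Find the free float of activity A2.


ES(A2) = sum of predecessors on chain A = 10
EF(A2) = ES + duration = 10 + 7 = 17
Successor of A2 is M. ES(M) = max(sum(A), sum(B)) = max(17, 21) = 21
Free float = ES(successor) - EF(current) = 21 - 17 = 4

4


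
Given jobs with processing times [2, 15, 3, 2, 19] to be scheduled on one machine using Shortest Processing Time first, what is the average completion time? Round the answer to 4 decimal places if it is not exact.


Sort jobs by processing time (SPT order): [2, 2, 3, 15, 19]
Compute completion times sequentially:
  Job 1: processing = 2, completes at 2
  Job 2: processing = 2, completes at 4
  Job 3: processing = 3, completes at 7
  Job 4: processing = 15, completes at 22
  Job 5: processing = 19, completes at 41
Sum of completion times = 76
Average completion time = 76/5 = 15.2

15.2


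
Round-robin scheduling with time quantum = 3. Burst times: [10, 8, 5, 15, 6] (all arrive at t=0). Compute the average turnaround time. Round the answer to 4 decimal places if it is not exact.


Time quantum = 3
Execution trace:
  J1 runs 3 units, time = 3
  J2 runs 3 units, time = 6
  J3 runs 3 units, time = 9
  J4 runs 3 units, time = 12
  J5 runs 3 units, time = 15
  J1 runs 3 units, time = 18
  J2 runs 3 units, time = 21
  J3 runs 2 units, time = 23
  J4 runs 3 units, time = 26
  J5 runs 3 units, time = 29
  J1 runs 3 units, time = 32
  J2 runs 2 units, time = 34
  J4 runs 3 units, time = 37
  J1 runs 1 units, time = 38
  J4 runs 3 units, time = 41
  J4 runs 3 units, time = 44
Finish times: [38, 34, 23, 44, 29]
Average turnaround = 168/5 = 33.6

33.6


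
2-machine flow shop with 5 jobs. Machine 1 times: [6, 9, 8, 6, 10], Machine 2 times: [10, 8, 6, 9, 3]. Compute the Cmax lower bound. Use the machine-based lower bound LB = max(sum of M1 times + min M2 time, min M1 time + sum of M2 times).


LB1 = sum(M1 times) + min(M2 times) = 39 + 3 = 42
LB2 = min(M1 times) + sum(M2 times) = 6 + 36 = 42
Lower bound = max(LB1, LB2) = max(42, 42) = 42

42


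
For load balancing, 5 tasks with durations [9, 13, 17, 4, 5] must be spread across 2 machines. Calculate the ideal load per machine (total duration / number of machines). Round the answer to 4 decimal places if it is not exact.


Total processing time = 9 + 13 + 17 + 4 + 5 = 48
Number of machines = 2
Ideal balanced load = 48 / 2 = 24.0

24.0


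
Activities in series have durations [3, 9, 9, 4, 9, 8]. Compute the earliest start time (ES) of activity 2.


Activity 2 starts after activities 1 through 1 complete.
Predecessor durations: [3]
ES = 3 = 3

3


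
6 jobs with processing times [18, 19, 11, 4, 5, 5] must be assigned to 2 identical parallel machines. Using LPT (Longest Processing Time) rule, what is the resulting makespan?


Sort jobs in decreasing order (LPT): [19, 18, 11, 5, 5, 4]
Assign each job to the least loaded machine:
  Machine 1: jobs [19, 5, 5, 4], load = 33
  Machine 2: jobs [18, 11], load = 29
Makespan = max load = 33

33


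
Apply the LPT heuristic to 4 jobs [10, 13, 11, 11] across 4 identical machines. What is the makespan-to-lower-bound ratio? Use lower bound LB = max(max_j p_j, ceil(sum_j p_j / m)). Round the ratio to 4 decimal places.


LPT order: [13, 11, 11, 10]
Machine loads after assignment: [13, 11, 11, 10]
LPT makespan = 13
Lower bound = max(max_job, ceil(total/4)) = max(13, 12) = 13
Ratio = 13 / 13 = 1.0

1.0


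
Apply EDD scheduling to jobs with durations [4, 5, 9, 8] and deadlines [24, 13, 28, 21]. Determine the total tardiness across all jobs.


Sort by due date (EDD order): [(5, 13), (8, 21), (4, 24), (9, 28)]
Compute completion times and tardiness:
  Job 1: p=5, d=13, C=5, tardiness=max(0,5-13)=0
  Job 2: p=8, d=21, C=13, tardiness=max(0,13-21)=0
  Job 3: p=4, d=24, C=17, tardiness=max(0,17-24)=0
  Job 4: p=9, d=28, C=26, tardiness=max(0,26-28)=0
Total tardiness = 0

0


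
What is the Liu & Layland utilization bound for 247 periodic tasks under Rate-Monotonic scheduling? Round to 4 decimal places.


Compute 2^(1/247) = 1.0028102051
Subtract 1: 1.0028102051 - 1 = 0.0028102051
Multiply by n: 247 * 0.0028102051 = 0.6941206597
Round to 4 dp: 0.6941

0.6941


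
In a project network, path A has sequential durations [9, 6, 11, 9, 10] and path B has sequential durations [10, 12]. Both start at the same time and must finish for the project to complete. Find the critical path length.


Path A total = 9 + 6 + 11 + 9 + 10 = 45
Path B total = 10 + 12 = 22
Critical path = longest path = max(45, 22) = 45

45


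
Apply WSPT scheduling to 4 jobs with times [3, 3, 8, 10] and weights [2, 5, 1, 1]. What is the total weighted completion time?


Compute p/w ratios and sort ascending (WSPT): [(3, 5), (3, 2), (8, 1), (10, 1)]
Compute weighted completion times:
  Job (p=3,w=5): C=3, w*C=5*3=15
  Job (p=3,w=2): C=6, w*C=2*6=12
  Job (p=8,w=1): C=14, w*C=1*14=14
  Job (p=10,w=1): C=24, w*C=1*24=24
Total weighted completion time = 65

65


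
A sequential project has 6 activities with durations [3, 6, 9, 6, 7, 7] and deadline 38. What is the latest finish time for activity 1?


LF(activity 1) = deadline - sum of successor durations
Successors: activities 2 through 6 with durations [6, 9, 6, 7, 7]
Sum of successor durations = 35
LF = 38 - 35 = 3

3


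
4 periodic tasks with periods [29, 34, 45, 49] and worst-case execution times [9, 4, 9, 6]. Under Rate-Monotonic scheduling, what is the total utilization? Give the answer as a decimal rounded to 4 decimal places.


Compute individual utilizations (exact fractions):
  Task 1: C/T = 9/29 (approx. 0.3103)
  Task 2: C/T = 4/34 = 2/17 (approx. 0.1176)
  Task 3: C/T = 9/45 = 1/5 (approx. 0.2)
  Task 4: C/T = 6/49 (approx. 0.1224)
Total utilization U = 9/29 + 2/17 + 1/5 + 6/49 = 90642/120785
Rounded to 4 decimal places: U = 0.7504
RM (Liu & Layland) bound for 4 tasks = 0.756828; compare with U = 90642/120785 (approx. 0.750441)
U <= bound, so schedulable by RM sufficient condition.

0.7504


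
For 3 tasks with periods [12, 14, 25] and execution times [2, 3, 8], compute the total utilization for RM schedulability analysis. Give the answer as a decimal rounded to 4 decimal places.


Compute individual utilizations (exact fractions):
  Task 1: C/T = 2/12 = 1/6 (approx. 0.1667)
  Task 2: C/T = 3/14 (approx. 0.2143)
  Task 3: C/T = 8/25 (approx. 0.32)
Total utilization U = 1/6 + 3/14 + 8/25 = 368/525
Rounded to 4 decimal places: U = 0.7010
RM (Liu & Layland) bound for 3 tasks = 0.779763; compare with U = 368/525 (approx. 0.700952)
U <= bound, so schedulable by RM sufficient condition.

0.7010


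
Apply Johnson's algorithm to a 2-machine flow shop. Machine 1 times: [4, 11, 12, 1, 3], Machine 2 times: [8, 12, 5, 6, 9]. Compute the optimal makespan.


Apply Johnson's rule:
  Group 1 (a <= b): [(4, 1, 6), (5, 3, 9), (1, 4, 8), (2, 11, 12)]
  Group 2 (a > b): [(3, 12, 5)]
Optimal job order: [4, 5, 1, 2, 3]
Schedule:
  Job 4: M1 done at 1, M2 done at 7
  Job 5: M1 done at 4, M2 done at 16
  Job 1: M1 done at 8, M2 done at 24
  Job 2: M1 done at 19, M2 done at 36
  Job 3: M1 done at 31, M2 done at 41
Makespan = 41

41
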